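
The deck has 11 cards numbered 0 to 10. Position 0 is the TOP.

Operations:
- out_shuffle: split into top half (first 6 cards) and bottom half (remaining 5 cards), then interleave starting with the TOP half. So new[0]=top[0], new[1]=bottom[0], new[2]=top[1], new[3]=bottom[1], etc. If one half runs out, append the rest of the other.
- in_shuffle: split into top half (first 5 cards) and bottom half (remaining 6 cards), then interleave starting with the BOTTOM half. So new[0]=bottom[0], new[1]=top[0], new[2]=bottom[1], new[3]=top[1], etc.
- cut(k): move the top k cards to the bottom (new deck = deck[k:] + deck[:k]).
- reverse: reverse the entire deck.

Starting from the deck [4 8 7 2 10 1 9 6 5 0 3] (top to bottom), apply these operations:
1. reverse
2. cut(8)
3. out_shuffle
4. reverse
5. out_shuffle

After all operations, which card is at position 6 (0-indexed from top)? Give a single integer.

After op 1 (reverse): [3 0 5 6 9 1 10 2 7 8 4]
After op 2 (cut(8)): [7 8 4 3 0 5 6 9 1 10 2]
After op 3 (out_shuffle): [7 6 8 9 4 1 3 10 0 2 5]
After op 4 (reverse): [5 2 0 10 3 1 4 9 8 6 7]
After op 5 (out_shuffle): [5 4 2 9 0 8 10 6 3 7 1]
Position 6: card 10.

Answer: 10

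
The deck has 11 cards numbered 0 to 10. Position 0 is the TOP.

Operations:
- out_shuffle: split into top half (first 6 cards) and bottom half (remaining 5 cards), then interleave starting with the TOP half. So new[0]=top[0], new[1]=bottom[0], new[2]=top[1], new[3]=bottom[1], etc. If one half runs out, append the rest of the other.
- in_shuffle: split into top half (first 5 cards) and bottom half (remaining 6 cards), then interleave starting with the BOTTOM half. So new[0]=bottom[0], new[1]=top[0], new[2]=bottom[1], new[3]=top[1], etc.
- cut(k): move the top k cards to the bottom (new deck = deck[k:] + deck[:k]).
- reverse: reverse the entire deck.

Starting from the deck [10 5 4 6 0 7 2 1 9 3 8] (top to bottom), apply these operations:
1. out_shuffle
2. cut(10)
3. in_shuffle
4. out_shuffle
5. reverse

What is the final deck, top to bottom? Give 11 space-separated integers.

After op 1 (out_shuffle): [10 2 5 1 4 9 6 3 0 8 7]
After op 2 (cut(10)): [7 10 2 5 1 4 9 6 3 0 8]
After op 3 (in_shuffle): [4 7 9 10 6 2 3 5 0 1 8]
After op 4 (out_shuffle): [4 3 7 5 9 0 10 1 6 8 2]
After op 5 (reverse): [2 8 6 1 10 0 9 5 7 3 4]

Answer: 2 8 6 1 10 0 9 5 7 3 4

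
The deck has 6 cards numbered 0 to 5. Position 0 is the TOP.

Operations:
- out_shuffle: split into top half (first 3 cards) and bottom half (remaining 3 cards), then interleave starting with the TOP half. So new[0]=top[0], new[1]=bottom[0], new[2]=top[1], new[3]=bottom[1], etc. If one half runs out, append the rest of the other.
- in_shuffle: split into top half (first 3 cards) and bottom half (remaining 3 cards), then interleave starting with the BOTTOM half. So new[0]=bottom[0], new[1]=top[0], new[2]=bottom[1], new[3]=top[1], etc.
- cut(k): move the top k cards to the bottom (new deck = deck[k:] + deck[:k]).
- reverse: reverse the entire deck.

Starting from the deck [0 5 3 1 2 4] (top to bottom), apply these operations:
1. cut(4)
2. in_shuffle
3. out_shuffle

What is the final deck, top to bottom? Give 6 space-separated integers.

Answer: 5 4 2 1 3 0

Derivation:
After op 1 (cut(4)): [2 4 0 5 3 1]
After op 2 (in_shuffle): [5 2 3 4 1 0]
After op 3 (out_shuffle): [5 4 2 1 3 0]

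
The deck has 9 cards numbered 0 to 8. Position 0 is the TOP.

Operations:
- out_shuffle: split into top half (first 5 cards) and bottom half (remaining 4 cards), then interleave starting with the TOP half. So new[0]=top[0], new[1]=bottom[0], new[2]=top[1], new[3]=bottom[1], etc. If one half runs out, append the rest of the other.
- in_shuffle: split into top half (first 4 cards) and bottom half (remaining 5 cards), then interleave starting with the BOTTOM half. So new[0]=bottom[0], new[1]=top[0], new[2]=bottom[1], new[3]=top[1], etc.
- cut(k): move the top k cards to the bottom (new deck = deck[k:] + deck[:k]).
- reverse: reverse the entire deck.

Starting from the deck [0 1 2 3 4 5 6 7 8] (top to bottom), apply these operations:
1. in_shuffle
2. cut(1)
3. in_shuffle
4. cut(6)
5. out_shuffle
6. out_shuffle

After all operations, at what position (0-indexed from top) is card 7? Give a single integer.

Answer: 2

Derivation:
After op 1 (in_shuffle): [4 0 5 1 6 2 7 3 8]
After op 2 (cut(1)): [0 5 1 6 2 7 3 8 4]
After op 3 (in_shuffle): [2 0 7 5 3 1 8 6 4]
After op 4 (cut(6)): [8 6 4 2 0 7 5 3 1]
After op 5 (out_shuffle): [8 7 6 5 4 3 2 1 0]
After op 6 (out_shuffle): [8 3 7 2 6 1 5 0 4]
Card 7 is at position 2.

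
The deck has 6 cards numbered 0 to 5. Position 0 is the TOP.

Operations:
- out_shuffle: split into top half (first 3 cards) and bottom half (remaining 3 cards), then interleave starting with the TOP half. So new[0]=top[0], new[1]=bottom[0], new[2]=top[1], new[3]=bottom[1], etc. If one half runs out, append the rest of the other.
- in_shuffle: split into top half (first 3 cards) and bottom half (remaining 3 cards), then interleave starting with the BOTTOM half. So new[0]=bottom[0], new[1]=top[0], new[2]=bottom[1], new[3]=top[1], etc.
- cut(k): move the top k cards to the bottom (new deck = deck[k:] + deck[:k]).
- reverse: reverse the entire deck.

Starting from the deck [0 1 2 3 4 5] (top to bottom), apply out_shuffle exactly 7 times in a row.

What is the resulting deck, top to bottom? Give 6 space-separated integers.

Answer: 0 2 4 1 3 5

Derivation:
After op 1 (out_shuffle): [0 3 1 4 2 5]
After op 2 (out_shuffle): [0 4 3 2 1 5]
After op 3 (out_shuffle): [0 2 4 1 3 5]
After op 4 (out_shuffle): [0 1 2 3 4 5]
After op 5 (out_shuffle): [0 3 1 4 2 5]
After op 6 (out_shuffle): [0 4 3 2 1 5]
After op 7 (out_shuffle): [0 2 4 1 3 5]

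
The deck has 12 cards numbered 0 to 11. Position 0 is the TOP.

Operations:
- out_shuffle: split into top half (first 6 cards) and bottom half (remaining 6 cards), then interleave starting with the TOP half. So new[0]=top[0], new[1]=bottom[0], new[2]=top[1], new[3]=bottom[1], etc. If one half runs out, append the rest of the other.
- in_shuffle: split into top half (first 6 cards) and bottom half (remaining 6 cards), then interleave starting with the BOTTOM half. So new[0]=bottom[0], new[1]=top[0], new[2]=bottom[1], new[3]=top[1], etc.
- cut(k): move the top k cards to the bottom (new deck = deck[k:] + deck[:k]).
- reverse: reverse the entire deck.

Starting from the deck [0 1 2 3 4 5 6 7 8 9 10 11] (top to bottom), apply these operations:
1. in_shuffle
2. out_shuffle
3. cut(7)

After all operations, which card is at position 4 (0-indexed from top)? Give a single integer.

Answer: 5

Derivation:
After op 1 (in_shuffle): [6 0 7 1 8 2 9 3 10 4 11 5]
After op 2 (out_shuffle): [6 9 0 3 7 10 1 4 8 11 2 5]
After op 3 (cut(7)): [4 8 11 2 5 6 9 0 3 7 10 1]
Position 4: card 5.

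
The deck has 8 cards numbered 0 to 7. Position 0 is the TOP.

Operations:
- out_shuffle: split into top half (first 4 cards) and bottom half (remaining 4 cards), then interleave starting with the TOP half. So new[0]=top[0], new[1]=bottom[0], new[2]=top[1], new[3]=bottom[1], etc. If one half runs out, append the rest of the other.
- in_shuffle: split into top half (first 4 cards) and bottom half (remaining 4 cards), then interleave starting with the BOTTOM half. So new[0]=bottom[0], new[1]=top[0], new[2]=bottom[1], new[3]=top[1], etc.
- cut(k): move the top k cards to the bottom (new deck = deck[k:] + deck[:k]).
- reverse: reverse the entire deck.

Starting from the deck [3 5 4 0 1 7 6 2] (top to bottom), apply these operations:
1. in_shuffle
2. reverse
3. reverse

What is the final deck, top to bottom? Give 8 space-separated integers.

Answer: 1 3 7 5 6 4 2 0

Derivation:
After op 1 (in_shuffle): [1 3 7 5 6 4 2 0]
After op 2 (reverse): [0 2 4 6 5 7 3 1]
After op 3 (reverse): [1 3 7 5 6 4 2 0]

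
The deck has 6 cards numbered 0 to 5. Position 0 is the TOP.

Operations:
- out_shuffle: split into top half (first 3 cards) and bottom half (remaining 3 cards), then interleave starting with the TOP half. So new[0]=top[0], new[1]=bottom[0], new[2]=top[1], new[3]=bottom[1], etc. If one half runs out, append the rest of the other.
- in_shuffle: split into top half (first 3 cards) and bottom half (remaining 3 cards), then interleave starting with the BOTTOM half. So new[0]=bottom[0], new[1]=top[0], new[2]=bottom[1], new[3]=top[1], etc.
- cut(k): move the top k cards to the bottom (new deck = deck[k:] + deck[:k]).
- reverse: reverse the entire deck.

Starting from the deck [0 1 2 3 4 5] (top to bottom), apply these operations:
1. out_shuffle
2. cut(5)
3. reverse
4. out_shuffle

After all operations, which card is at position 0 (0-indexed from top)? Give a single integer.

Answer: 2

Derivation:
After op 1 (out_shuffle): [0 3 1 4 2 5]
After op 2 (cut(5)): [5 0 3 1 4 2]
After op 3 (reverse): [2 4 1 3 0 5]
After op 4 (out_shuffle): [2 3 4 0 1 5]
Position 0: card 2.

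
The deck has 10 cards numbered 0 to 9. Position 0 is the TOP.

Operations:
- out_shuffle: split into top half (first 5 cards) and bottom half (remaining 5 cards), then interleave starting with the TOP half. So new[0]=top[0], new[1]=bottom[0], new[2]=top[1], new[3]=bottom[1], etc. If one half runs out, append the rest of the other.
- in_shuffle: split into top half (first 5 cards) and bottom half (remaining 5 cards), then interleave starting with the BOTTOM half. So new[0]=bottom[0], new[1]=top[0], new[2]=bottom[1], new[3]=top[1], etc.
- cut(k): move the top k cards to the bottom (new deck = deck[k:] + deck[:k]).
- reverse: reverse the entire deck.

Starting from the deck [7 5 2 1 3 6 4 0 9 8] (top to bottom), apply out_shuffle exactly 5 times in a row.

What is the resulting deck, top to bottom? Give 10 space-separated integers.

Answer: 7 2 3 4 9 5 1 6 0 8

Derivation:
After op 1 (out_shuffle): [7 6 5 4 2 0 1 9 3 8]
After op 2 (out_shuffle): [7 0 6 1 5 9 4 3 2 8]
After op 3 (out_shuffle): [7 9 0 4 6 3 1 2 5 8]
After op 4 (out_shuffle): [7 3 9 1 0 2 4 5 6 8]
After op 5 (out_shuffle): [7 2 3 4 9 5 1 6 0 8]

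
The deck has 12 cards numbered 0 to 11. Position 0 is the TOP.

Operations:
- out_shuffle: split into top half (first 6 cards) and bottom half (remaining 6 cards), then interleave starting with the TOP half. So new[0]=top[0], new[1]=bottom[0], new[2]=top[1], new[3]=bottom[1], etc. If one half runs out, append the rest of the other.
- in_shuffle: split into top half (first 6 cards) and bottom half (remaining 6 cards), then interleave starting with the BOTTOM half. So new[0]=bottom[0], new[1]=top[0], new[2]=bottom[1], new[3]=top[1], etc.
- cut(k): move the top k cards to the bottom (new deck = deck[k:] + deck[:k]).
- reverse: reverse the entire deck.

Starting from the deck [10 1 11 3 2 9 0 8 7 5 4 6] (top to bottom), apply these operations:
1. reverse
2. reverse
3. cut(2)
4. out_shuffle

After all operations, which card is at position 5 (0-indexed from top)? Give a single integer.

Answer: 4

Derivation:
After op 1 (reverse): [6 4 5 7 8 0 9 2 3 11 1 10]
After op 2 (reverse): [10 1 11 3 2 9 0 8 7 5 4 6]
After op 3 (cut(2)): [11 3 2 9 0 8 7 5 4 6 10 1]
After op 4 (out_shuffle): [11 7 3 5 2 4 9 6 0 10 8 1]
Position 5: card 4.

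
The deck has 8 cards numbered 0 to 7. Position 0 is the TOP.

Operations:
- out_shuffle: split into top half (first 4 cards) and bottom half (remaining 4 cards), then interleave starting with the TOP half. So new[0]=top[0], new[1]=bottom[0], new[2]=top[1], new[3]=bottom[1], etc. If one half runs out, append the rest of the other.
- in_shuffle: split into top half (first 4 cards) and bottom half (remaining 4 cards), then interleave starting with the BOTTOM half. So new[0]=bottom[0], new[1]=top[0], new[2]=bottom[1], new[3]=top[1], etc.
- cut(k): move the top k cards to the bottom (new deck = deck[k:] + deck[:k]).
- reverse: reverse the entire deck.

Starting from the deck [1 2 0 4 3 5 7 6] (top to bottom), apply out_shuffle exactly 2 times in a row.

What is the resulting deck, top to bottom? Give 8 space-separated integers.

Answer: 1 0 3 7 2 4 5 6

Derivation:
After op 1 (out_shuffle): [1 3 2 5 0 7 4 6]
After op 2 (out_shuffle): [1 0 3 7 2 4 5 6]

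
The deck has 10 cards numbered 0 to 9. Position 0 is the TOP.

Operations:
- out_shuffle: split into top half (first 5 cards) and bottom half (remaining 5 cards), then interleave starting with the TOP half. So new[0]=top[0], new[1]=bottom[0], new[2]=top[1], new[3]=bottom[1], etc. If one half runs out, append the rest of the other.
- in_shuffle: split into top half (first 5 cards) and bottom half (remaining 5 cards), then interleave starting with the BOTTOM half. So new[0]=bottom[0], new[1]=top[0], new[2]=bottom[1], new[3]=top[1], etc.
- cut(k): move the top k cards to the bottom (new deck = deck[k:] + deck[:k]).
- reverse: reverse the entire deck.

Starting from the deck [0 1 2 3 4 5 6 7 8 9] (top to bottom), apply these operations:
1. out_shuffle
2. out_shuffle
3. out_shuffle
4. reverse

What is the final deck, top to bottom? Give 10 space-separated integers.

After op 1 (out_shuffle): [0 5 1 6 2 7 3 8 4 9]
After op 2 (out_shuffle): [0 7 5 3 1 8 6 4 2 9]
After op 3 (out_shuffle): [0 8 7 6 5 4 3 2 1 9]
After op 4 (reverse): [9 1 2 3 4 5 6 7 8 0]

Answer: 9 1 2 3 4 5 6 7 8 0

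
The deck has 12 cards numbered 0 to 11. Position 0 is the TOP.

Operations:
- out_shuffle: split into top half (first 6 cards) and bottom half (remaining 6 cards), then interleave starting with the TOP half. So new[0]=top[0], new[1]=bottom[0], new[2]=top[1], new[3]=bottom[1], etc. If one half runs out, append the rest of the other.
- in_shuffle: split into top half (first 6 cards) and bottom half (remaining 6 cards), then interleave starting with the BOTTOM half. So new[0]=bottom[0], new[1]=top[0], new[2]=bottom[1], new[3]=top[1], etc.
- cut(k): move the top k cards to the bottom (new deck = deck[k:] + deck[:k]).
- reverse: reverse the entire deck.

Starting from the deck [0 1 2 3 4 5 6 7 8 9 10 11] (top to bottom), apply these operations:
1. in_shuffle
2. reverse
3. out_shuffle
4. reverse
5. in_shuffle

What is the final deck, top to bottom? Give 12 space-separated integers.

After op 1 (in_shuffle): [6 0 7 1 8 2 9 3 10 4 11 5]
After op 2 (reverse): [5 11 4 10 3 9 2 8 1 7 0 6]
After op 3 (out_shuffle): [5 2 11 8 4 1 10 7 3 0 9 6]
After op 4 (reverse): [6 9 0 3 7 10 1 4 8 11 2 5]
After op 5 (in_shuffle): [1 6 4 9 8 0 11 3 2 7 5 10]

Answer: 1 6 4 9 8 0 11 3 2 7 5 10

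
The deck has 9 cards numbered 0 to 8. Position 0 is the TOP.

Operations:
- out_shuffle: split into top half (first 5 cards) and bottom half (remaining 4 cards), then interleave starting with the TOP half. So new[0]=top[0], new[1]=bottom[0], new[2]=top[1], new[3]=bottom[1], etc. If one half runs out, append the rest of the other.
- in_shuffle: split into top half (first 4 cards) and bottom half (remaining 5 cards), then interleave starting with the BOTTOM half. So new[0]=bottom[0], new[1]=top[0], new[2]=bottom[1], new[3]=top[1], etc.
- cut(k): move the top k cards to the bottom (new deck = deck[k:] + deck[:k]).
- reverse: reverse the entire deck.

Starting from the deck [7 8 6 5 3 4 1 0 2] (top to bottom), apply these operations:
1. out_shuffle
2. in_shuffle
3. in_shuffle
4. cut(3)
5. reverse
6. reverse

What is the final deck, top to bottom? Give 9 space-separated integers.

After op 1 (out_shuffle): [7 4 8 1 6 0 5 2 3]
After op 2 (in_shuffle): [6 7 0 4 5 8 2 1 3]
After op 3 (in_shuffle): [5 6 8 7 2 0 1 4 3]
After op 4 (cut(3)): [7 2 0 1 4 3 5 6 8]
After op 5 (reverse): [8 6 5 3 4 1 0 2 7]
After op 6 (reverse): [7 2 0 1 4 3 5 6 8]

Answer: 7 2 0 1 4 3 5 6 8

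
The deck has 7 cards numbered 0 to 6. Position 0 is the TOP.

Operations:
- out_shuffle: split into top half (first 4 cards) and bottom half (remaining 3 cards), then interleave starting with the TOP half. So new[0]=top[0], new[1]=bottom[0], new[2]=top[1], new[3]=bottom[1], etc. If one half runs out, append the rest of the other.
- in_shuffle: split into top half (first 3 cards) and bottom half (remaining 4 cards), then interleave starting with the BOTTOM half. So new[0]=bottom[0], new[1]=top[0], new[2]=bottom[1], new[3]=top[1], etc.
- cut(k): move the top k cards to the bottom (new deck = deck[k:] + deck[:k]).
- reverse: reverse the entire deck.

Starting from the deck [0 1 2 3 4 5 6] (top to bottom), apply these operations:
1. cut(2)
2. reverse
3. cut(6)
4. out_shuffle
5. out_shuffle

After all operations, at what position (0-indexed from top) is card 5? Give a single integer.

Answer: 2

Derivation:
After op 1 (cut(2)): [2 3 4 5 6 0 1]
After op 2 (reverse): [1 0 6 5 4 3 2]
After op 3 (cut(6)): [2 1 0 6 5 4 3]
After op 4 (out_shuffle): [2 5 1 4 0 3 6]
After op 5 (out_shuffle): [2 0 5 3 1 6 4]
Card 5 is at position 2.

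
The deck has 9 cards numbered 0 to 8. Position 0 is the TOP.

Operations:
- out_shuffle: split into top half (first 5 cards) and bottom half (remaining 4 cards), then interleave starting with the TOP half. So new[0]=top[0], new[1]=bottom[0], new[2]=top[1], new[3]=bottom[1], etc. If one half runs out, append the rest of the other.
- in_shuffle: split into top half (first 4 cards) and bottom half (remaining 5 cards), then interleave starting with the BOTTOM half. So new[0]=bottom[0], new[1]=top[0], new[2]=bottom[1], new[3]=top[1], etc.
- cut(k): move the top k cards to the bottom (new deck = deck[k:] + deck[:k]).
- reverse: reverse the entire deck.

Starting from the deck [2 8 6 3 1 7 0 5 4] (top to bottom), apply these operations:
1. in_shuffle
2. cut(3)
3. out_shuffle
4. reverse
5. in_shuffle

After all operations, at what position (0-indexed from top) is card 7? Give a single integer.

After op 1 (in_shuffle): [1 2 7 8 0 6 5 3 4]
After op 2 (cut(3)): [8 0 6 5 3 4 1 2 7]
After op 3 (out_shuffle): [8 4 0 1 6 2 5 7 3]
After op 4 (reverse): [3 7 5 2 6 1 0 4 8]
After op 5 (in_shuffle): [6 3 1 7 0 5 4 2 8]
Card 7 is at position 3.

Answer: 3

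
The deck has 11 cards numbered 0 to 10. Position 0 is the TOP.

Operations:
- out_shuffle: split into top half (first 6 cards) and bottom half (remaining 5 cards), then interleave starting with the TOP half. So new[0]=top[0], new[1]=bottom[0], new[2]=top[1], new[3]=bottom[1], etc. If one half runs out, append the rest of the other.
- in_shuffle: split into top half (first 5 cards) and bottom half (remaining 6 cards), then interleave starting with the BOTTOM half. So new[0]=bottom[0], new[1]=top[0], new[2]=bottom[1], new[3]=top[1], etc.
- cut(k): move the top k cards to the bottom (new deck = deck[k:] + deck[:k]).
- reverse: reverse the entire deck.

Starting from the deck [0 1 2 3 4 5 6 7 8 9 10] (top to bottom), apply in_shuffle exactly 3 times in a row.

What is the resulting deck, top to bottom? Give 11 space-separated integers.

Answer: 6 2 9 5 1 8 4 0 7 3 10

Derivation:
After op 1 (in_shuffle): [5 0 6 1 7 2 8 3 9 4 10]
After op 2 (in_shuffle): [2 5 8 0 3 6 9 1 4 7 10]
After op 3 (in_shuffle): [6 2 9 5 1 8 4 0 7 3 10]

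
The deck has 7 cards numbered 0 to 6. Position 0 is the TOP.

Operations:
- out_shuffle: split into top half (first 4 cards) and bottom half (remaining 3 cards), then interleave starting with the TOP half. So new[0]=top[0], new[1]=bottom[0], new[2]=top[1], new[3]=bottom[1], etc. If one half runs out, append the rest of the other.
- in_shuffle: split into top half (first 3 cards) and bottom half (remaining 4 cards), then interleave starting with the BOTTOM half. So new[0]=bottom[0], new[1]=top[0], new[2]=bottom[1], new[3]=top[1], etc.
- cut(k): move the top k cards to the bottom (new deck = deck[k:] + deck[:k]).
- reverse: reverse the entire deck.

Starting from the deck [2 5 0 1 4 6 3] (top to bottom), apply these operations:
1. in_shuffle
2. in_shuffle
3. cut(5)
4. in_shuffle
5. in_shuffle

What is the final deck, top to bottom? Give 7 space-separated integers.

Answer: 3 1 2 4 5 6 0

Derivation:
After op 1 (in_shuffle): [1 2 4 5 6 0 3]
After op 2 (in_shuffle): [5 1 6 2 0 4 3]
After op 3 (cut(5)): [4 3 5 1 6 2 0]
After op 4 (in_shuffle): [1 4 6 3 2 5 0]
After op 5 (in_shuffle): [3 1 2 4 5 6 0]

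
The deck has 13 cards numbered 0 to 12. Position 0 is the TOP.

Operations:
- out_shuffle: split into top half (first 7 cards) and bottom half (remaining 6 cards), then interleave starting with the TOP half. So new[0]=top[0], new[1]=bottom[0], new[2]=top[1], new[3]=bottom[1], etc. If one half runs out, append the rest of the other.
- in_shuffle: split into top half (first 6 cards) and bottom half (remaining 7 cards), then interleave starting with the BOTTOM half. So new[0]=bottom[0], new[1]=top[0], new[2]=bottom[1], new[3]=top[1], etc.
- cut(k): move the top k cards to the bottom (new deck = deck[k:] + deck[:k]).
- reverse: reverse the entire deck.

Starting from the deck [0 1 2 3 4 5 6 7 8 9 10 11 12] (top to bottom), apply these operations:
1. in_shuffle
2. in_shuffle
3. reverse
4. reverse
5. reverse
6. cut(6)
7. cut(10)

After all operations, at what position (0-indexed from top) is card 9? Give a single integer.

Answer: 9

Derivation:
After op 1 (in_shuffle): [6 0 7 1 8 2 9 3 10 4 11 5 12]
After op 2 (in_shuffle): [9 6 3 0 10 7 4 1 11 8 5 2 12]
After op 3 (reverse): [12 2 5 8 11 1 4 7 10 0 3 6 9]
After op 4 (reverse): [9 6 3 0 10 7 4 1 11 8 5 2 12]
After op 5 (reverse): [12 2 5 8 11 1 4 7 10 0 3 6 9]
After op 6 (cut(6)): [4 7 10 0 3 6 9 12 2 5 8 11 1]
After op 7 (cut(10)): [8 11 1 4 7 10 0 3 6 9 12 2 5]
Card 9 is at position 9.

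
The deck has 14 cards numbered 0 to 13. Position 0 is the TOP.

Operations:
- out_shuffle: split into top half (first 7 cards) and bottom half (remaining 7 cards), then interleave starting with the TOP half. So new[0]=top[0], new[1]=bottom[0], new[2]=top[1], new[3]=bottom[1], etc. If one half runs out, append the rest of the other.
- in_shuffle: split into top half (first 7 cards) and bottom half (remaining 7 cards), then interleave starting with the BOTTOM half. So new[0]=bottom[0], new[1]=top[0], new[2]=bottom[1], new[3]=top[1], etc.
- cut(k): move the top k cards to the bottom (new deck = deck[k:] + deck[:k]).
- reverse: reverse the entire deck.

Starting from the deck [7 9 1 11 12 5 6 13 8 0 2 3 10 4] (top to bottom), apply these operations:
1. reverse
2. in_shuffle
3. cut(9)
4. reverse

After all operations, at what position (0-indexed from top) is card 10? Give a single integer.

After op 1 (reverse): [4 10 3 2 0 8 13 6 5 12 11 1 9 7]
After op 2 (in_shuffle): [6 4 5 10 12 3 11 2 1 0 9 8 7 13]
After op 3 (cut(9)): [0 9 8 7 13 6 4 5 10 12 3 11 2 1]
After op 4 (reverse): [1 2 11 3 12 10 5 4 6 13 7 8 9 0]
Card 10 is at position 5.

Answer: 5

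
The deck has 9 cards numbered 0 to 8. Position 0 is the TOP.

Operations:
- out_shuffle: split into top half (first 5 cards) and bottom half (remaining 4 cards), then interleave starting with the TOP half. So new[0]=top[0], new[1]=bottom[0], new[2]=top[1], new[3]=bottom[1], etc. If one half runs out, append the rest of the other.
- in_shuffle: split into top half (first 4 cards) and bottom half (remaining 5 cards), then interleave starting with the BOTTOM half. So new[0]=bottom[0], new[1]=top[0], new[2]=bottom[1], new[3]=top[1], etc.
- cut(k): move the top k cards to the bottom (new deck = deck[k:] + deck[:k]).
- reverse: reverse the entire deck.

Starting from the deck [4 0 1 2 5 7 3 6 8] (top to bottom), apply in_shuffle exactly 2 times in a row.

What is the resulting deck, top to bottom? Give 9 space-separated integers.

After op 1 (in_shuffle): [5 4 7 0 3 1 6 2 8]
After op 2 (in_shuffle): [3 5 1 4 6 7 2 0 8]

Answer: 3 5 1 4 6 7 2 0 8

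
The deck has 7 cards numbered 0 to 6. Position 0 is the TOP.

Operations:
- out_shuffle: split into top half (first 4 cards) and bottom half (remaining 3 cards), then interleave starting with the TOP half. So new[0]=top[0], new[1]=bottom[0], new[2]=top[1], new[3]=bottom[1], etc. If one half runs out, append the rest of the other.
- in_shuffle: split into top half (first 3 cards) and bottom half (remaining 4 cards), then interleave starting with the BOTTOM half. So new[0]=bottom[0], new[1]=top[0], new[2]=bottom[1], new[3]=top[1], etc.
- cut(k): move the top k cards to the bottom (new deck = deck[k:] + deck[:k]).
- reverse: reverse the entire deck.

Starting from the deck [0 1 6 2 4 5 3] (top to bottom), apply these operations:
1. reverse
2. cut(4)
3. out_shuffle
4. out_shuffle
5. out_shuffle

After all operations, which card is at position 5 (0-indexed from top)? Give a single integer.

After op 1 (reverse): [3 5 4 2 6 1 0]
After op 2 (cut(4)): [6 1 0 3 5 4 2]
After op 3 (out_shuffle): [6 5 1 4 0 2 3]
After op 4 (out_shuffle): [6 0 5 2 1 3 4]
After op 5 (out_shuffle): [6 1 0 3 5 4 2]
Position 5: card 4.

Answer: 4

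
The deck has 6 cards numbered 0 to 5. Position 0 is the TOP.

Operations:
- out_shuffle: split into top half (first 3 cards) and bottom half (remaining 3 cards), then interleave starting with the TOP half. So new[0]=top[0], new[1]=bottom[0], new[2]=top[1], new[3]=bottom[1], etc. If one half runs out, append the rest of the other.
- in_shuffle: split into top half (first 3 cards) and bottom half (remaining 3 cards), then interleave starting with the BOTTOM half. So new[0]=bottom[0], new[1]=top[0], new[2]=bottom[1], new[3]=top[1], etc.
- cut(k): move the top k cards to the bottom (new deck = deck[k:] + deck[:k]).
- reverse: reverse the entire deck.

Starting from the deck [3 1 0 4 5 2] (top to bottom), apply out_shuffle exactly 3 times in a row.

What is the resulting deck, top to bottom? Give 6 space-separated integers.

After op 1 (out_shuffle): [3 4 1 5 0 2]
After op 2 (out_shuffle): [3 5 4 0 1 2]
After op 3 (out_shuffle): [3 0 5 1 4 2]

Answer: 3 0 5 1 4 2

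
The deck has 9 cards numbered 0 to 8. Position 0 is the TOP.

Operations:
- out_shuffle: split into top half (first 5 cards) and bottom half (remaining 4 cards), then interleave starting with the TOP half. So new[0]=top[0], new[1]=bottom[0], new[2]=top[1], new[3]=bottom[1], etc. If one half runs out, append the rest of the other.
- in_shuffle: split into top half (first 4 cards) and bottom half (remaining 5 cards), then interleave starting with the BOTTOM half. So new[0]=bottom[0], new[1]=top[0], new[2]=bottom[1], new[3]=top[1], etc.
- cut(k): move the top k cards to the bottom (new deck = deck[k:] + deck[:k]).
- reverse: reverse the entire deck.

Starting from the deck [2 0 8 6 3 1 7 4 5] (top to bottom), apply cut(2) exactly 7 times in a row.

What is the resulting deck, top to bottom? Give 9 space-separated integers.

After op 1 (cut(2)): [8 6 3 1 7 4 5 2 0]
After op 2 (cut(2)): [3 1 7 4 5 2 0 8 6]
After op 3 (cut(2)): [7 4 5 2 0 8 6 3 1]
After op 4 (cut(2)): [5 2 0 8 6 3 1 7 4]
After op 5 (cut(2)): [0 8 6 3 1 7 4 5 2]
After op 6 (cut(2)): [6 3 1 7 4 5 2 0 8]
After op 7 (cut(2)): [1 7 4 5 2 0 8 6 3]

Answer: 1 7 4 5 2 0 8 6 3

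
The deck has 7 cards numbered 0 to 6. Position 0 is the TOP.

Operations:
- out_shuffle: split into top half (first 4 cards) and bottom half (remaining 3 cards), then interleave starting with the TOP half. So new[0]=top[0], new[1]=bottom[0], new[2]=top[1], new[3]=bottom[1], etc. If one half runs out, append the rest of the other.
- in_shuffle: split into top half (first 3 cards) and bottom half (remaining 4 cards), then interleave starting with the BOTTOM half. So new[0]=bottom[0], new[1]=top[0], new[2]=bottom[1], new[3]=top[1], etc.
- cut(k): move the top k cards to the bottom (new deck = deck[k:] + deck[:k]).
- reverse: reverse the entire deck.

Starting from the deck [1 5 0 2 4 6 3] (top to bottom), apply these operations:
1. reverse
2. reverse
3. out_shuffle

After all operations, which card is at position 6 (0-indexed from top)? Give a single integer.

Answer: 2

Derivation:
After op 1 (reverse): [3 6 4 2 0 5 1]
After op 2 (reverse): [1 5 0 2 4 6 3]
After op 3 (out_shuffle): [1 4 5 6 0 3 2]
Position 6: card 2.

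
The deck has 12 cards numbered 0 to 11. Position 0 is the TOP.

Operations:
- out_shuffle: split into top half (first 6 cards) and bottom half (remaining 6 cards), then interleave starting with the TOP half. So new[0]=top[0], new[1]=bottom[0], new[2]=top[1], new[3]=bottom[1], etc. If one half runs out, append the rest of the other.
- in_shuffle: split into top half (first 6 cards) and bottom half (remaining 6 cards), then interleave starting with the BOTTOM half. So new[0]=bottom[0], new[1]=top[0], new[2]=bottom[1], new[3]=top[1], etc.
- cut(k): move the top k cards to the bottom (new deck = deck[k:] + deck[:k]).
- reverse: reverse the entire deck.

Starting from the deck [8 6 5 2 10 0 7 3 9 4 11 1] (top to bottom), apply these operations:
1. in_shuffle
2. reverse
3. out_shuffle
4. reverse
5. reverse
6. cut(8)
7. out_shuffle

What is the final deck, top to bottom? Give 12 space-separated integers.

After op 1 (in_shuffle): [7 8 3 6 9 5 4 2 11 10 1 0]
After op 2 (reverse): [0 1 10 11 2 4 5 9 6 3 8 7]
After op 3 (out_shuffle): [0 5 1 9 10 6 11 3 2 8 4 7]
After op 4 (reverse): [7 4 8 2 3 11 6 10 9 1 5 0]
After op 5 (reverse): [0 5 1 9 10 6 11 3 2 8 4 7]
After op 6 (cut(8)): [2 8 4 7 0 5 1 9 10 6 11 3]
After op 7 (out_shuffle): [2 1 8 9 4 10 7 6 0 11 5 3]

Answer: 2 1 8 9 4 10 7 6 0 11 5 3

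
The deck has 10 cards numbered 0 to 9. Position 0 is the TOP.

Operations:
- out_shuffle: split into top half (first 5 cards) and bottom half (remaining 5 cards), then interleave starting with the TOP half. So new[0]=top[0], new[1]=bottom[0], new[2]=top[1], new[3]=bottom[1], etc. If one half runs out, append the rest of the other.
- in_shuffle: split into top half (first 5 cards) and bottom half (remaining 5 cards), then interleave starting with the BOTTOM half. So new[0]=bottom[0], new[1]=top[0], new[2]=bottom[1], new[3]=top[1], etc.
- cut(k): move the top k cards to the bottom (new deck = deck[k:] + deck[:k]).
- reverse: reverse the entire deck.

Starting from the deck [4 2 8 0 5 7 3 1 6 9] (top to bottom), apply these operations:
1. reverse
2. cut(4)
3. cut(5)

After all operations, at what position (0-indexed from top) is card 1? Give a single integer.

Answer: 3

Derivation:
After op 1 (reverse): [9 6 1 3 7 5 0 8 2 4]
After op 2 (cut(4)): [7 5 0 8 2 4 9 6 1 3]
After op 3 (cut(5)): [4 9 6 1 3 7 5 0 8 2]
Card 1 is at position 3.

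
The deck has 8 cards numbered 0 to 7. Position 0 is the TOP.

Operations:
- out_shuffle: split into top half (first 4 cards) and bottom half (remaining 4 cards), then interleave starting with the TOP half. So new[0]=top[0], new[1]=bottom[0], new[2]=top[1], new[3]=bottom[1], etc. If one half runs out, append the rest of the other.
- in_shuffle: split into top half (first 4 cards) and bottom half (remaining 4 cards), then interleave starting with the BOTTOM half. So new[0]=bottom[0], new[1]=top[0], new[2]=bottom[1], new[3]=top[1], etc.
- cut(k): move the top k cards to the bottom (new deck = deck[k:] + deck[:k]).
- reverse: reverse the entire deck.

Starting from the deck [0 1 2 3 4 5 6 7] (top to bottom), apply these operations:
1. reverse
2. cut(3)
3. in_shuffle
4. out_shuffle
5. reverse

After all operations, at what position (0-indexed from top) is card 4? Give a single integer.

Answer: 5

Derivation:
After op 1 (reverse): [7 6 5 4 3 2 1 0]
After op 2 (cut(3)): [4 3 2 1 0 7 6 5]
After op 3 (in_shuffle): [0 4 7 3 6 2 5 1]
After op 4 (out_shuffle): [0 6 4 2 7 5 3 1]
After op 5 (reverse): [1 3 5 7 2 4 6 0]
Card 4 is at position 5.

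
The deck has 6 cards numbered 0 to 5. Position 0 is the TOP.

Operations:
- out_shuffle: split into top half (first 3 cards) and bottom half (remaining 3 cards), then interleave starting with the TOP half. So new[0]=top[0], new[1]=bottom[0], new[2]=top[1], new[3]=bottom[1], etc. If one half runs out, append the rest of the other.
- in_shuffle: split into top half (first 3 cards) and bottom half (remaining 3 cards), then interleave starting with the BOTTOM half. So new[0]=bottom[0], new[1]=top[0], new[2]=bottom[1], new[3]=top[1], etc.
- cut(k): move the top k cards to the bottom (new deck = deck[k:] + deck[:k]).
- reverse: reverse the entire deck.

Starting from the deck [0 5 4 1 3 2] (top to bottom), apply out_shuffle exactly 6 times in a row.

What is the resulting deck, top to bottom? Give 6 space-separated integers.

After op 1 (out_shuffle): [0 1 5 3 4 2]
After op 2 (out_shuffle): [0 3 1 4 5 2]
After op 3 (out_shuffle): [0 4 3 5 1 2]
After op 4 (out_shuffle): [0 5 4 1 3 2]
After op 5 (out_shuffle): [0 1 5 3 4 2]
After op 6 (out_shuffle): [0 3 1 4 5 2]

Answer: 0 3 1 4 5 2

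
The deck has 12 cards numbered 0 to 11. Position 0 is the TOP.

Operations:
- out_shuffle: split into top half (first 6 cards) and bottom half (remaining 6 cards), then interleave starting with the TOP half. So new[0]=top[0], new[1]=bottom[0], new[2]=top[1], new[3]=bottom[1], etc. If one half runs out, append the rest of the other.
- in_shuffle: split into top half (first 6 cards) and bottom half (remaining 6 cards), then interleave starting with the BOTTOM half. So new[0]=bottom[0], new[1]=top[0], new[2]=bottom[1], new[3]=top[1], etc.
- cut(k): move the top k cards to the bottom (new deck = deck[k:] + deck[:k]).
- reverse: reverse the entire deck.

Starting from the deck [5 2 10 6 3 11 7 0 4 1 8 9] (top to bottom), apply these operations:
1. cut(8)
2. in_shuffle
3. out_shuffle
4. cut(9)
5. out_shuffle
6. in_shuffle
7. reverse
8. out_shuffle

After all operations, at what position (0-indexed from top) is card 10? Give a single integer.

After op 1 (cut(8)): [4 1 8 9 5 2 10 6 3 11 7 0]
After op 2 (in_shuffle): [10 4 6 1 3 8 11 9 7 5 0 2]
After op 3 (out_shuffle): [10 11 4 9 6 7 1 5 3 0 8 2]
After op 4 (cut(9)): [0 8 2 10 11 4 9 6 7 1 5 3]
After op 5 (out_shuffle): [0 9 8 6 2 7 10 1 11 5 4 3]
After op 6 (in_shuffle): [10 0 1 9 11 8 5 6 4 2 3 7]
After op 7 (reverse): [7 3 2 4 6 5 8 11 9 1 0 10]
After op 8 (out_shuffle): [7 8 3 11 2 9 4 1 6 0 5 10]
Card 10 is at position 11.

Answer: 11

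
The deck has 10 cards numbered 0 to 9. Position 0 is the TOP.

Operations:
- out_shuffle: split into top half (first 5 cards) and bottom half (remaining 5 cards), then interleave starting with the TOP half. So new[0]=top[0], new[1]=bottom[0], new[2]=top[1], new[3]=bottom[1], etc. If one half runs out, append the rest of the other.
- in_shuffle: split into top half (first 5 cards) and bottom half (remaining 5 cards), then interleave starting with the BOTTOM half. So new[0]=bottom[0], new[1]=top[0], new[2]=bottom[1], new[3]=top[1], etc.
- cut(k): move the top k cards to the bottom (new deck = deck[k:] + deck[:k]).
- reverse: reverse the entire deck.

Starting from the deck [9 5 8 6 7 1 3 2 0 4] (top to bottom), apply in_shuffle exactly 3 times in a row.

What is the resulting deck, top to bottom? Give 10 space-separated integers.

After op 1 (in_shuffle): [1 9 3 5 2 8 0 6 4 7]
After op 2 (in_shuffle): [8 1 0 9 6 3 4 5 7 2]
After op 3 (in_shuffle): [3 8 4 1 5 0 7 9 2 6]

Answer: 3 8 4 1 5 0 7 9 2 6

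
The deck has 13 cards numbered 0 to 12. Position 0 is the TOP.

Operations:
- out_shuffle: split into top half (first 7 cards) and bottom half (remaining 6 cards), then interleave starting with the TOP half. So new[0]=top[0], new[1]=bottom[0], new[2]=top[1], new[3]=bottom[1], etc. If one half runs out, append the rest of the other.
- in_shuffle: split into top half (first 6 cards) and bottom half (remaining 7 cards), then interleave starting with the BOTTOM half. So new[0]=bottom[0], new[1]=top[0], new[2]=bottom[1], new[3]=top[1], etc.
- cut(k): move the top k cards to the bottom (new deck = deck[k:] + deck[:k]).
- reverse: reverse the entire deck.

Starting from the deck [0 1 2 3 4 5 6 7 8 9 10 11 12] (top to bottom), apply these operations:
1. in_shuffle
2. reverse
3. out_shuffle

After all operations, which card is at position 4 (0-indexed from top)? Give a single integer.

After op 1 (in_shuffle): [6 0 7 1 8 2 9 3 10 4 11 5 12]
After op 2 (reverse): [12 5 11 4 10 3 9 2 8 1 7 0 6]
After op 3 (out_shuffle): [12 2 5 8 11 1 4 7 10 0 3 6 9]
Position 4: card 11.

Answer: 11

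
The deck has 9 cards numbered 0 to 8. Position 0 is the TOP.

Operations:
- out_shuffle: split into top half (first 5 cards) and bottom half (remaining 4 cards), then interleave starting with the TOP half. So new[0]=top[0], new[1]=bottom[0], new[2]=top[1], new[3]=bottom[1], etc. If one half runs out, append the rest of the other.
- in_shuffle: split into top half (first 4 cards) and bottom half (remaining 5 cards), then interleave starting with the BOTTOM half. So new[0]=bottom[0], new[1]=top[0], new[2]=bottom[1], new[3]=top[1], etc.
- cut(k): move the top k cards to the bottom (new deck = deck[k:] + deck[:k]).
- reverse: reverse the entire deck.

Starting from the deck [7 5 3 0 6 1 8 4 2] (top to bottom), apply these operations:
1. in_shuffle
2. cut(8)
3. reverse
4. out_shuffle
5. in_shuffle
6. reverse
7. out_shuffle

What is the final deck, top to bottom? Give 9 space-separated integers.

Answer: 5 1 7 6 2 0 4 3 8

Derivation:
After op 1 (in_shuffle): [6 7 1 5 8 3 4 0 2]
After op 2 (cut(8)): [2 6 7 1 5 8 3 4 0]
After op 3 (reverse): [0 4 3 8 5 1 7 6 2]
After op 4 (out_shuffle): [0 1 4 7 3 6 8 2 5]
After op 5 (in_shuffle): [3 0 6 1 8 4 2 7 5]
After op 6 (reverse): [5 7 2 4 8 1 6 0 3]
After op 7 (out_shuffle): [5 1 7 6 2 0 4 3 8]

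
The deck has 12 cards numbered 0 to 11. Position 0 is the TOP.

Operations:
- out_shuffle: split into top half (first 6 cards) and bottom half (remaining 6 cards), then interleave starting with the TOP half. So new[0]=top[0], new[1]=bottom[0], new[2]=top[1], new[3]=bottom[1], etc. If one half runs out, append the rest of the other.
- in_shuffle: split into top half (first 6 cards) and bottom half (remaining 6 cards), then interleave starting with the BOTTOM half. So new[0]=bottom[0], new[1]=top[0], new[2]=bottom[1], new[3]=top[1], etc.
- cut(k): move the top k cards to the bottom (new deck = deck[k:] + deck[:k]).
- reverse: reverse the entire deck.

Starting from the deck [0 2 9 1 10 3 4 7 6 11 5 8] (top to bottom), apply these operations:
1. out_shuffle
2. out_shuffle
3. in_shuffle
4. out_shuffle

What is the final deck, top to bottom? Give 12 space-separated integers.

Answer: 7 3 0 11 5 6 1 2 9 8 4 10

Derivation:
After op 1 (out_shuffle): [0 4 2 7 9 6 1 11 10 5 3 8]
After op 2 (out_shuffle): [0 1 4 11 2 10 7 5 9 3 6 8]
After op 3 (in_shuffle): [7 0 5 1 9 4 3 11 6 2 8 10]
After op 4 (out_shuffle): [7 3 0 11 5 6 1 2 9 8 4 10]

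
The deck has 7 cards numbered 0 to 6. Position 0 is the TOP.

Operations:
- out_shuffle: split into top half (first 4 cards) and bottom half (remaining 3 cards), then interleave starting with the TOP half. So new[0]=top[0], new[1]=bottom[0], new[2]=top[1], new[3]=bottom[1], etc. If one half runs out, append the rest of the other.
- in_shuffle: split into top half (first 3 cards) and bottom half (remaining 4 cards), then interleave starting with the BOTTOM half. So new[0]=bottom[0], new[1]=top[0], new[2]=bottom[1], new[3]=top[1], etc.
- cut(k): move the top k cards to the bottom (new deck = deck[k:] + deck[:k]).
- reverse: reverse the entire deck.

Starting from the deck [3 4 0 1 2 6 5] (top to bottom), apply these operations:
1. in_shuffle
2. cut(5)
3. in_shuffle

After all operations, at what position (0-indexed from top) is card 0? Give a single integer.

Answer: 1

Derivation:
After op 1 (in_shuffle): [1 3 2 4 6 0 5]
After op 2 (cut(5)): [0 5 1 3 2 4 6]
After op 3 (in_shuffle): [3 0 2 5 4 1 6]
Card 0 is at position 1.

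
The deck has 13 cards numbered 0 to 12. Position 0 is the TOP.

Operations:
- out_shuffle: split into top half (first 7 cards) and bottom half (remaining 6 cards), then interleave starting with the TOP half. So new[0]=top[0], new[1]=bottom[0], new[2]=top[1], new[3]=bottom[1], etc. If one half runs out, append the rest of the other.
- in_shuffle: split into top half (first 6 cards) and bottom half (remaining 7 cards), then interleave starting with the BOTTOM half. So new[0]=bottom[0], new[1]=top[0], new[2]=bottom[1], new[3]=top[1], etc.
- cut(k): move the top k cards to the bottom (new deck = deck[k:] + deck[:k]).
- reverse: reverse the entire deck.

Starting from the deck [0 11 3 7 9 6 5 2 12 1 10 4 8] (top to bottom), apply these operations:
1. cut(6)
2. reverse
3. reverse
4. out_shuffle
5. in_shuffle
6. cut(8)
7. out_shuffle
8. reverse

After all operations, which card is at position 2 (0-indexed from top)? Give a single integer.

Answer: 1

Derivation:
After op 1 (cut(6)): [5 2 12 1 10 4 8 0 11 3 7 9 6]
After op 2 (reverse): [6 9 7 3 11 0 8 4 10 1 12 2 5]
After op 3 (reverse): [5 2 12 1 10 4 8 0 11 3 7 9 6]
After op 4 (out_shuffle): [5 0 2 11 12 3 1 7 10 9 4 6 8]
After op 5 (in_shuffle): [1 5 7 0 10 2 9 11 4 12 6 3 8]
After op 6 (cut(8)): [4 12 6 3 8 1 5 7 0 10 2 9 11]
After op 7 (out_shuffle): [4 7 12 0 6 10 3 2 8 9 1 11 5]
After op 8 (reverse): [5 11 1 9 8 2 3 10 6 0 12 7 4]
Position 2: card 1.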